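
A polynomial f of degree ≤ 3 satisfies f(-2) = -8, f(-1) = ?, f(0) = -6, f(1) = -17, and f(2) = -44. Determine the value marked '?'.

The 4 known points determine the degree-3 polynomial uniquely.
Write f(t) = at^3 + bt^2 + ct + d. Substituting each data point gives a linear system:
  -8a + 4b - 2c + d = -8
  d = -6
  a + b + c + d = -17
  8a + 4b + 2c + d = -44
Solving the system yields a = -1, b = -5, c = -5, d = -6.
So f(t) = -t^3 - 5t^2 - 5t - 6.
Then f(-1) = -5.

-5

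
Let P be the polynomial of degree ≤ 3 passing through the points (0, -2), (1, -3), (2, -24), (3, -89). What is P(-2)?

36

Write P(s) = as^3 + bs^2 + cs + d. Substituting each data point gives a linear system:
  d = -2
  a + b + c + d = -3
  8a + 4b + 2c + d = -24
  27a + 9b + 3c + d = -89
Solving the system yields a = -4, b = 2, c = 1, d = -2.
So P(s) = -4s^3 + 2s^2 + s - 2.
Then P(-2) = 36.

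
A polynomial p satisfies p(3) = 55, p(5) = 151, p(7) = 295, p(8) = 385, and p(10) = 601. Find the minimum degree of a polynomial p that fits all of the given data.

2

Divided differences on the nodes 3, 5, 7, 8, 10:
  order 0: 55  151  295  385  601
  order 1: 48  72  90  108
  order 2: 6  6  6
  order 3: 0  0
  order 4: 0
The order-2 divided differences are all 6 (nonzero) and every higher order vanishes, so the data lies on a polynomial of degree exactly 2.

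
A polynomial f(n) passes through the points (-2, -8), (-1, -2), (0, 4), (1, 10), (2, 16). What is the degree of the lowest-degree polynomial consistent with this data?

Forward differences of the values at n = -2, -1, 0, 1, 2:
  f  : -8  -2  4  10  16
  Δ  : 6  6  6  6
  Δ^2: 0  0  0
  Δ^3: 0  0
  Δ^4: 0
The first differences are constant (6) and nonzero, while all higher differences vanish, so the minimal degree is 1.

1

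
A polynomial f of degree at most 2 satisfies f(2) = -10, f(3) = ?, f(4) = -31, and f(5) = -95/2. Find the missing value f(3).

-37/2

On equispaced nodes a degree-2 polynomial has vanishing third forward difference, so
  - f(2) + 3·f(3) - 3·f(4) + f(5) = 0.
Substituting the known values and solving for f(3):
  3·f(3) = -111/2
  f(3) = -37/2.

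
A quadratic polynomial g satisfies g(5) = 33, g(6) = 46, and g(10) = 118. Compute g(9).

Write g(n) = an^2 + bn + c. Substituting each data point gives a linear system:
  25a + 5b + c = 33
  36a + 6b + c = 46
  100a + 10b + c = 118
Solving the system yields a = 1, b = 2, c = -2.
So g(n) = n^2 + 2n - 2.
Then g(9) = 97.

97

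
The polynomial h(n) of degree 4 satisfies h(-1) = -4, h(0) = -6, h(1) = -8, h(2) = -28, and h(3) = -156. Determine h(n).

h(n) = -3n^4 + 3n^3 + 3n^2 - 5n - 6

Write h(n) = an^4 + bn^3 + cn^2 + dn + e. Substituting each data point gives a linear system:
  a - b + c - d + e = -4
  e = -6
  a + b + c + d + e = -8
  16a + 8b + 4c + 2d + e = -28
  81a + 27b + 9c + 3d + e = -156
Solving the system yields a = -3, b = 3, c = 3, d = -5, e = -6.
So h(n) = -3n⁴ + 3n³ + 3n² - 5n - 6.
Check: h(0) = -6. ✓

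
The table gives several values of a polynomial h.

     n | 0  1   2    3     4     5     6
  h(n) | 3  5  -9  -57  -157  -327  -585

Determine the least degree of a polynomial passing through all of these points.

Forward differences of the values at n = 0, 1, 2, 3, 4, 5, 6:
  h  : 3  5  -9  -57  -157  -327  -585
  Δ  : 2  -14  -48  -100  -170  -258
  Δ^2: -16  -34  -52  -70  -88
  Δ^3: -18  -18  -18  -18
  Δ^4: 0  0  0
  Δ^5: 0  0
  Δ^6: 0
The third differences are constant (-18) and nonzero, while all higher differences vanish, so the minimal degree is 3.

3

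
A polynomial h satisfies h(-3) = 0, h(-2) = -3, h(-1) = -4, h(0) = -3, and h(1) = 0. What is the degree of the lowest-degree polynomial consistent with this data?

2

Forward differences of the values at u = -3, -2, -1, 0, 1:
  h  : 0  -3  -4  -3  0
  Δ  : -3  -1  1  3
  Δ^2: 2  2  2
  Δ^3: 0  0
  Δ^4: 0
The second differences are constant (2) and nonzero, while all higher differences vanish, so the minimal degree is 2.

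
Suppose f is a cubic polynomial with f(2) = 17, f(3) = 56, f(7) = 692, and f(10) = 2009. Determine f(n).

Write f(n) = an^3 + bn^2 + cn + d. Substituting each data point gives a linear system:
  8a + 4b + 2c + d = 17
  27a + 9b + 3c + d = 56
  343a + 49b + 7c + d = 692
  1000a + 100b + 10c + d = 2009
Solving the system yields a = 2, b = 0, c = 1, d = -1.
So f(n) = 2n³ + n - 1.
Check: f(10) = 2009. ✓

f(n) = 2n^3 + n - 1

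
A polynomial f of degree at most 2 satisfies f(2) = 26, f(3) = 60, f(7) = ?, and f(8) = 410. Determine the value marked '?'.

316

The 3 known points determine the degree-2 polynomial uniquely.
Write f(s) = as^2 + bs + c. Substituting each data point gives a linear system:
  4a + 2b + c = 26
  9a + 3b + c = 60
  64a + 8b + c = 410
Solving the system yields a = 6, b = 4, c = -6.
So f(s) = 6s^2 + 4s - 6.
Then f(7) = 316.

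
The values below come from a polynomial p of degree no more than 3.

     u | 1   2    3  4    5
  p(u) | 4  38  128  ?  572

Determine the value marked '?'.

On equispaced nodes a degree-3 polynomial has vanishing fourth forward difference, so
  p(1) - 4·p(2) + 6·p(3) - 4·p(4) + p(5) = 0.
Substituting the known values and solving for p(4):
  -4·p(4) = -1192
  p(4) = 298.

298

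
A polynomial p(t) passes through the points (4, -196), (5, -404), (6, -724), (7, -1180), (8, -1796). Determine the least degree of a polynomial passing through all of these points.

3

Forward differences of the values at t = 4, 5, 6, 7, 8:
  p  : -196  -404  -724  -1180  -1796
  Δ  : -208  -320  -456  -616
  Δ^2: -112  -136  -160
  Δ^3: -24  -24
  Δ^4: 0
The third differences are constant (-24) and nonzero, while all higher differences vanish, so the minimal degree is 3.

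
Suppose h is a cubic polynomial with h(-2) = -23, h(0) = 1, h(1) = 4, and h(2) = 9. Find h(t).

h(t) = t^3 - 2t^2 + 4t + 1

Write h(t) = at^3 + bt^2 + ct + d. Substituting each data point gives a linear system:
  -8a + 4b - 2c + d = -23
  d = 1
  a + b + c + d = 4
  8a + 4b + 2c + d = 9
Solving the system yields a = 1, b = -2, c = 4, d = 1.
So h(t) = t^3 - 2t^2 + 4t + 1.
Check: h(-2) = -23. ✓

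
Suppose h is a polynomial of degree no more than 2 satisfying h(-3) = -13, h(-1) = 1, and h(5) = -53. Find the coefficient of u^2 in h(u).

Write h(u) = au^2 + bu + c. Substituting each data point gives a linear system:
  9a - 3b + c = -13
  a - b + c = 1
  25a + 5b + c = -53
Solving the system yields a = -2, b = -1, c = 2.
So h(u) = -2u^2 - u + 2.
The leading coefficient is -2.

-2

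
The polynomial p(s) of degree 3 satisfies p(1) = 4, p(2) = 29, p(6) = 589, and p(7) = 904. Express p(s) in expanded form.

p(s) = 2s^3 + 5s^2 - 4s + 1

Using the Lagrange interpolation formula with nodes 1, 2, 6, 7:
  L_0(s) = (s - 2)(s - 6)(s - 7) / -30
  L_1(s) = (s - 1)(s - 6)(s - 7) / 20
  L_2(s) = (s - 1)(s - 2)(s - 7) / -20
  L_3(s) = (s - 1)(s - 2)(s - 6) / 30
Then p(s) = 4·L_0(s) + 29·L_1(s) + 589·L_2(s) + 904·L_3(s).
Expanding and collecting terms gives p(s) = 2s^3 + 5s^2 - 4s + 1.
Check: p(2) = 29. ✓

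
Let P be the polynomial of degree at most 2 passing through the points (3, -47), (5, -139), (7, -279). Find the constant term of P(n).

Write P(n) = an^2 + bn + c. Substituting each data point gives a linear system:
  9a + 3b + c = -47
  25a + 5b + c = -139
  49a + 7b + c = -279
Solving the system yields a = -6, b = 2, c = 1.
So P(n) = -6n² + 2n + 1.
The constant term is 1.

1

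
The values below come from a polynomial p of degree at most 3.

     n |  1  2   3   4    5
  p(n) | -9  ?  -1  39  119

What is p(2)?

-13

On equispaced nodes a degree-3 polynomial has vanishing fourth forward difference, so
  p(1) - 4·p(2) + 6·p(3) - 4·p(4) + p(5) = 0.
Substituting the known values and solving for p(2):
  -4·p(2) = 52
  p(2) = -13.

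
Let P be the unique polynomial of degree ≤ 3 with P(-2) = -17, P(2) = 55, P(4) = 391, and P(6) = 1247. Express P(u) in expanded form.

P(u) = 5u^3 + 5u^2 - 2u - 1

Write P(u) = au^3 + bu^2 + cu + d. Substituting each data point gives a linear system:
  -8a + 4b - 2c + d = -17
  8a + 4b + 2c + d = 55
  64a + 16b + 4c + d = 391
  216a + 36b + 6c + d = 1247
Solving the system yields a = 5, b = 5, c = -2, d = -1.
So P(u) = 5u^3 + 5u^2 - 2u - 1.
Check: P(6) = 1247. ✓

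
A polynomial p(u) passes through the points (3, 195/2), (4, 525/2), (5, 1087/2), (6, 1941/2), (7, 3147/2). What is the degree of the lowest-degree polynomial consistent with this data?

Divided differences on the nodes 3, 4, 5, 6, 7:
  order 0: 195/2  525/2  1087/2  1941/2  3147/2
  order 1: 165  281  427  603
  order 2: 58  73  88
  order 3: 5  5
  order 4: 0
The order-3 divided differences are all 5 (nonzero) and every higher order vanishes, so the data lies on a polynomial of degree exactly 3.

3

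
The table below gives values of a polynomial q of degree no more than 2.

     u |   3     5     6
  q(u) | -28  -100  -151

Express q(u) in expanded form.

Using the Lagrange interpolation formula with nodes 3, 5, 6:
  L_0(u) = (u - 5)(u - 6) / 6
  L_1(u) = (u - 3)(u - 6) / -2
  L_2(u) = (u - 3)(u - 5) / 3
Then q(u) = -28·L_0(u) - 100·L_1(u) - 151·L_2(u).
Expanding and collecting terms gives q(u) = -5u² + 4u + 5.
Check: q(3) = -28. ✓

q(u) = -5u^2 + 4u + 5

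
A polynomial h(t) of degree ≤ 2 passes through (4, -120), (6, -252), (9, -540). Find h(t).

h(t) = -6t^2 - 6t

Using the Lagrange interpolation formula with nodes 4, 6, 9:
  L_0(t) = (t - 6)(t - 9) / 10
  L_1(t) = (t - 4)(t - 9) / -6
  L_2(t) = (t - 4)(t - 6) / 15
Then h(t) = -120·L_0(t) - 252·L_1(t) - 540·L_2(t).
Expanding and collecting terms gives h(t) = -6t² - 6t.
Check: h(9) = -540. ✓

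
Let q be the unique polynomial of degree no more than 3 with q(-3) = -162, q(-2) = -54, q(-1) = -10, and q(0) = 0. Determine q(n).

q(n) = 5n^3 - 2n^2 + 3n

Write q(n) = an^3 + bn^2 + cn + d. Substituting each data point gives a linear system:
  -27a + 9b - 3c + d = -162
  -8a + 4b - 2c + d = -54
  -a + b - c + d = -10
  d = 0
Solving the system yields a = 5, b = -2, c = 3, d = 0.
So q(n) = 5n³ - 2n² + 3n.
Check: q(0) = 0. ✓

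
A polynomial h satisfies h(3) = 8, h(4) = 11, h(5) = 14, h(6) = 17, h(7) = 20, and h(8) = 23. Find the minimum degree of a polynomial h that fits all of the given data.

Forward differences of the values at s = 3, 4, 5, 6, 7, 8:
  h  : 8  11  14  17  20  23
  Δ  : 3  3  3  3  3
  Δ^2: 0  0  0  0
  Δ^3: 0  0  0
  Δ^4: 0  0
  Δ^5: 0
The first differences are constant (3) and nonzero, while all higher differences vanish, so the minimal degree is 1.

1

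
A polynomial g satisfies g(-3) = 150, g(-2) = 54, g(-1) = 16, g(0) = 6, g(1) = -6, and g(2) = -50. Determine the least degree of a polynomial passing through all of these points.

Forward differences of the values at n = -3, -2, -1, 0, 1, 2:
  g  : 150  54  16  6  -6  -50
  Δ  : -96  -38  -10  -12  -44
  Δ^2: 58  28  -2  -32
  Δ^3: -30  -30  -30
  Δ^4: 0  0
  Δ^5: 0
The third differences are constant (-30) and nonzero, while all higher differences vanish, so the minimal degree is 3.

3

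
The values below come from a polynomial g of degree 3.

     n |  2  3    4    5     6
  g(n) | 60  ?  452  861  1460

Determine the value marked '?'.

197

On equispaced nodes a degree-3 polynomial has vanishing fourth forward difference, so
  g(2) - 4·g(3) + 6·g(4) - 4·g(5) + g(6) = 0.
Substituting the known values and solving for g(3):
  -4·g(3) = -788
  g(3) = 197.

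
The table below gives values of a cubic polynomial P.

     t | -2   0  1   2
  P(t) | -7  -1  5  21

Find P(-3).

-19

Using the Lagrange interpolation formula with nodes -2, 0, 1, 2:
  L_0(t) = t(t - 1)(t - 2) / -24
  L_1(t) = (t + 2)(t - 1)(t - 2) / 4
  L_2(t) = (t + 2)t(t - 2) / -3
  L_3(t) = (t + 2)t(t - 1) / 8
Then P(t) = -7·L_0(t) - 1·L_1(t) + 5·L_2(t) + 21·L_3(t).
Expanding and collecting terms gives P(t) = t^3 + 2t^2 + 3t - 1.
Evaluating at t = -3: P(-3) = -19.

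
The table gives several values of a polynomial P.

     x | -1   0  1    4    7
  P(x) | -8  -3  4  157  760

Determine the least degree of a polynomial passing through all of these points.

3

Divided differences on the nodes -1, 0, 1, 4, 7:
  order 0: -8  -3  4  157  760
  order 1: 5  7  51  201
  order 2: 1  11  25
  order 3: 2  2
  order 4: 0
The order-3 divided differences are all 2 (nonzero) and every higher order vanishes, so the data lies on a polynomial of degree exactly 3.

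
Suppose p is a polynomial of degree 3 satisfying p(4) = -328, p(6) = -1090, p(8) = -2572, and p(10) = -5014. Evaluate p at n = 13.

Using the Lagrange interpolation formula with nodes 4, 6, 8, 10:
  L_0(n) = (n - 6)(n - 8)(n - 10) / -48
  L_1(n) = (n - 4)(n - 8)(n - 10) / 16
  L_2(n) = (n - 4)(n - 6)(n - 10) / -16
  L_3(n) = (n - 4)(n - 6)(n - 8) / 48
Then p(n) = -328·L_0(n) - 1090·L_1(n) - 2572·L_2(n) - 5014·L_3(n).
Expanding and collecting terms gives p(n) = -5n^3 - n - 4.
Evaluating at n = 13: p(13) = -11002.

-11002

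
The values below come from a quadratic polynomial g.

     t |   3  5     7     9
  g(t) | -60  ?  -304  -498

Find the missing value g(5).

The 3 known points determine the degree-2 polynomial uniquely.
Write g(t) = at^2 + bt + c. Substituting each data point gives a linear system:
  9a + 3b + c = -60
  49a + 7b + c = -304
  81a + 9b + c = -498
Solving the system yields a = -6, b = -1, c = -3.
So g(t) = -6t^2 - t - 3.
Then g(5) = -158.

-158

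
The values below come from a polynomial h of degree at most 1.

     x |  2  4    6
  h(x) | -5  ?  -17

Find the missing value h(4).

On equispaced nodes a degree-1 polynomial has vanishing second forward difference, so
  h(2) - 2·h(4) + h(6) = 0.
Substituting the known values and solving for h(4):
  -2·h(4) = 22
  h(4) = -11.

-11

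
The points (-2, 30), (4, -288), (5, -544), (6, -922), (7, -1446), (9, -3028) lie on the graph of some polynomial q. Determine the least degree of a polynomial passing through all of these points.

3

Divided differences on the nodes -2, 4, 5, 6, 7, 9:
  order 0: 30  -288  -544  -922  -1446  -3028
  order 1: -53  -256  -378  -524  -791
  order 2: -29  -61  -73  -89
  order 3: -4  -4  -4
  order 4: 0  0
  order 5: 0
The order-3 divided differences are all -4 (nonzero) and every higher order vanishes, so the data lies on a polynomial of degree exactly 3.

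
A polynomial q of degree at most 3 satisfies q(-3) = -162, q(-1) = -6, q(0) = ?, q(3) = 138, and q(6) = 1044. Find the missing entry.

6

The 4 known points determine the degree-3 polynomial uniquely.
Write q(n) = an^3 + bn^2 + cn + d. Substituting each data point gives a linear system:
  -27a + 9b - 3c + d = -162
  -a + b - c + d = -6
  27a + 9b + 3c + d = 138
  216a + 36b + 6c + d = 1044
Solving the system yields a = 5, b = -2, c = 5, d = 6.
So q(n) = 5n³ - 2n² + 5n + 6.
Then q(0) = 6.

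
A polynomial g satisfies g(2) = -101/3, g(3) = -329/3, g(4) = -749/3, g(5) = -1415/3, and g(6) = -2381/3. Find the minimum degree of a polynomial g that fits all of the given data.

3

Forward differences of the values at s = 2, 3, 4, 5, 6:
  g  : -101/3  -329/3  -749/3  -1415/3  -2381/3
  Δ  : -76  -140  -222  -322
  Δ^2: -64  -82  -100
  Δ^3: -18  -18
  Δ^4: 0
The third differences are constant (-18) and nonzero, while all higher differences vanish, so the minimal degree is 3.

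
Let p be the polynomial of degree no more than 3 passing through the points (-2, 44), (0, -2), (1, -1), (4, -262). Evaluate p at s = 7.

-1549

Using the Lagrange interpolation formula with nodes -2, 0, 1, 4:
  L_0(s) = s(s - 1)(s - 4) / -36
  L_1(s) = (s + 2)(s - 1)(s - 4) / 8
  L_2(s) = (s + 2)s(s - 4) / -9
  L_3(s) = (s + 2)s(s - 1) / 72
Then p(s) = 44·L_0(s) - 2·L_1(s) - 1·L_2(s) - 262·L_3(s).
Expanding and collecting terms gives p(s) = -5s^3 + 3s^2 + 3s - 2.
Evaluating at s = 7: p(7) = -1549.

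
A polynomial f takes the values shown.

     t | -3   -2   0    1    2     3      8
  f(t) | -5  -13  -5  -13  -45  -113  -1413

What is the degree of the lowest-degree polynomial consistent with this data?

3

Divided differences on the nodes -3, -2, 0, 1, 2, 3, 8:
  order 0: -5  -13  -5  -13  -45  -113  -1413
  order 1: -8  4  -8  -32  -68  -260
  order 2: 4  -4  -12  -18  -32
  order 3: -2  -2  -2  -2
  order 4: 0  0  0
  order 5: 0  0
  order 6: 0
The order-3 divided differences are all -2 (nonzero) and every higher order vanishes, so the data lies on a polynomial of degree exactly 3.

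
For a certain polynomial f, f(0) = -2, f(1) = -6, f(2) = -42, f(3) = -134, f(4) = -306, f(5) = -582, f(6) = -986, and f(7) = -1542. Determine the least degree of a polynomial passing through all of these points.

Forward differences of the values at t = 0, 1, 2, 3, 4, 5, 6, 7:
  f  : -2  -6  -42  -134  -306  -582  -986  -1542
  Δ  : -4  -36  -92  -172  -276  -404  -556
  Δ^2: -32  -56  -80  -104  -128  -152
  Δ^3: -24  -24  -24  -24  -24
  Δ^4: 0  0  0  0
  Δ^5: 0  0  0
  Δ^6: 0  0
  Δ^7: 0
The third differences are constant (-24) and nonzero, while all higher differences vanish, so the minimal degree is 3.

3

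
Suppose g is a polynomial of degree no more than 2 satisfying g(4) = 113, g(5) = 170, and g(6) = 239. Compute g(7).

320

Using the Lagrange interpolation formula with nodes 4, 5, 6:
  L_0(u) = (u - 5)(u - 6) / 2
  L_1(u) = (u - 4)(u - 6) / -1
  L_2(u) = (u - 4)(u - 5) / 2
Then g(u) = 113·L_0(u) + 170·L_1(u) + 239·L_2(u).
Expanding and collecting terms gives g(u) = 6u^2 + 3u + 5.
Evaluating at u = 7: g(7) = 320.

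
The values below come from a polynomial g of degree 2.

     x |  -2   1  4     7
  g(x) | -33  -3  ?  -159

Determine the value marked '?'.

The 3 known points determine the degree-2 polynomial uniquely.
Write g(x) = ax^2 + bx + c. Substituting each data point gives a linear system:
  4a - 2b + c = -33
  a + b + c = -3
  49a + 7b + c = -159
Solving the system yields a = -4, b = 6, c = -5.
So g(x) = -4x^2 + 6x - 5.
Then g(4) = -45.

-45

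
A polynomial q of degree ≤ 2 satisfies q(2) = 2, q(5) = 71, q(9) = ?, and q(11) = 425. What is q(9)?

The 3 known points determine the degree-2 polynomial uniquely.
Write q(n) = an^2 + bn + c. Substituting each data point gives a linear system:
  4a + 2b + c = 2
  25a + 5b + c = 71
  121a + 11b + c = 425
Solving the system yields a = 4, b = -5, c = -4.
So q(n) = 4n^2 - 5n - 4.
Then q(9) = 275.

275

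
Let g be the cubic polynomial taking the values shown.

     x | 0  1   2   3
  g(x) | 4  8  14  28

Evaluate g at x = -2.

-22

Forward differences of the values at x = 0, 1, 2, 3:
  g  : 4  8  14  28
  Δ  : 4  6  14
  Δ^2: 2  8
  Δ^3: 6
The third differences are constant, confirming degree 3.
Interpolating (Newton forward form) and evaluating at x = -2 gives g(-2) = -22.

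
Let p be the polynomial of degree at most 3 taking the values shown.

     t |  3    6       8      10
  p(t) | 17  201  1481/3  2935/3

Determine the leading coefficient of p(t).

1

Write p(t) = at^3 + bt^2 + ct + d. Substituting each data point gives a linear system:
  27a + 9b + 3c + d = 17
  216a + 36b + 6c + d = 201
  512a + 64b + 8c + d = 1481/3
  1000a + 100b + 10c + d = 2935/3
Solving the system yields a = 1, b = 0, c = -5/3, d = -5.
So p(t) = t^3 - (5/3)t - 5.
The leading coefficient is 1.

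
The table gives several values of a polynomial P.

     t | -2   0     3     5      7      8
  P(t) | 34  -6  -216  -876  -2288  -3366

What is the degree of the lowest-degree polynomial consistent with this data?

Divided differences on the nodes -2, 0, 3, 5, 7, 8:
  order 0: 34  -6  -216  -876  -2288  -3366
  order 1: -20  -70  -330  -706  -1078
  order 2: -10  -52  -94  -124
  order 3: -6  -6  -6
  order 4: 0  0
  order 5: 0
The order-3 divided differences are all -6 (nonzero) and every higher order vanishes, so the data lies on a polynomial of degree exactly 3.

3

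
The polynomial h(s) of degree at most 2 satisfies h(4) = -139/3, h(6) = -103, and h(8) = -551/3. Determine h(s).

h(s) = -3s^2 + (5/3)s - 5

Write h(s) = as^2 + bs + c. Substituting each data point gives a linear system:
  16a + 4b + c = -139/3
  36a + 6b + c = -103
  64a + 8b + c = -551/3
Solving the system yields a = -3, b = 5/3, c = -5.
So h(s) = -3s² + (5/3)s - 5.
Check: h(6) = -103. ✓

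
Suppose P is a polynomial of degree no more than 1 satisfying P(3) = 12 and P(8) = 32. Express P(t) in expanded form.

Write P(t) = at + b. Substituting each data point gives a linear system:
  3a + b = 12
  8a + b = 32
Solving the system yields a = 4, b = 0.
So P(t) = 4t.
Check: P(8) = 32. ✓

P(t) = 4t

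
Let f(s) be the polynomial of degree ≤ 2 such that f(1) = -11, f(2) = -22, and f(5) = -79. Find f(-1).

Using the Lagrange interpolation formula with nodes 1, 2, 5:
  L_0(s) = (s - 2)(s - 5) / 4
  L_1(s) = (s - 1)(s - 5) / -3
  L_2(s) = (s - 1)(s - 2) / 12
Then f(s) = -11·L_0(s) - 22·L_1(s) - 79·L_2(s).
Expanding and collecting terms gives f(s) = -2s² - 5s - 4.
Evaluating at s = -1: f(-1) = -1.

-1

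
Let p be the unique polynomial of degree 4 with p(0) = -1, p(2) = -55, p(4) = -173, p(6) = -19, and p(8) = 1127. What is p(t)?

p(t) = t^4 - 5t^3 - 6t^2 - 3t - 1

Write p(t) = at^4 + bt^3 + ct^2 + dt + e. Substituting each data point gives a linear system:
  e = -1
  16a + 8b + 4c + 2d + e = -55
  256a + 64b + 16c + 4d + e = -173
  1296a + 216b + 36c + 6d + e = -19
  4096a + 512b + 64c + 8d + e = 1127
Solving the system yields a = 1, b = -5, c = -6, d = -3, e = -1.
So p(t) = t⁴ - 5t³ - 6t² - 3t - 1.
Check: p(6) = -19. ✓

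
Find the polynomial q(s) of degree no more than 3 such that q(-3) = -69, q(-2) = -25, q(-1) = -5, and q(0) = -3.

q(s) = s^3 - 6s^2 - 5s - 3

Write q(s) = as^3 + bs^2 + cs + d. Substituting each data point gives a linear system:
  -27a + 9b - 3c + d = -69
  -8a + 4b - 2c + d = -25
  -a + b - c + d = -5
  d = -3
Solving the system yields a = 1, b = -6, c = -5, d = -3.
So q(s) = s^3 - 6s^2 - 5s - 3.
Check: q(0) = -3. ✓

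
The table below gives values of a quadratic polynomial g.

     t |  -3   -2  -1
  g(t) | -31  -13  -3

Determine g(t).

g(t) = -4t^2 - 2t - 1

Write g(t) = at^2 + bt + c. Substituting each data point gives a linear system:
  9a - 3b + c = -31
  4a - 2b + c = -13
  a - b + c = -3
Solving the system yields a = -4, b = -2, c = -1.
So g(t) = -4t^2 - 2t - 1.
Check: g(-2) = -13. ✓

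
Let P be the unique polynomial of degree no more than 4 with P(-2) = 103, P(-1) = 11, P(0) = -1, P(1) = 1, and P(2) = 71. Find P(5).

Write P(n) = an^4 + bn^3 + cn^2 + dn + e. Substituting each data point gives a linear system:
  16a - 8b + 4c - 2d + e = 103
  a - b + c - d + e = 11
  e = -1
  a + b + c + d + e = 1
  16a + 8b + 4c + 2d + e = 71
Solving the system yields a = 5, b = -1, c = 2, d = -4, e = -1.
So P(n) = 5n^4 - n^3 + 2n^2 - 4n - 1.
Then P(5) = 3029.

3029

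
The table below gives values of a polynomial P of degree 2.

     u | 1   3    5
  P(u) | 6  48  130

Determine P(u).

Write P(u) = au^2 + bu + c. Substituting each data point gives a linear system:
  a + b + c = 6
  9a + 3b + c = 48
  25a + 5b + c = 130
Solving the system yields a = 5, b = 1, c = 0.
So P(u) = 5u² + u.
Check: P(3) = 48. ✓

P(u) = 5u^2 + u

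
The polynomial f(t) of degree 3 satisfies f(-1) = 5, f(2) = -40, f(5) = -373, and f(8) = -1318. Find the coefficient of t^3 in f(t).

-2

Write f(t) = at^3 + bt^2 + ct + d. Substituting each data point gives a linear system:
  -a + b - c + d = 5
  8a + 4b + 2c + d = -40
  125a + 25b + 5c + d = -373
  512a + 64b + 8c + d = -1318
Solving the system yields a = -2, b = -4, c = -5, d = 2.
So f(t) = -2t^3 - 4t^2 - 5t + 2.
The leading coefficient is -2.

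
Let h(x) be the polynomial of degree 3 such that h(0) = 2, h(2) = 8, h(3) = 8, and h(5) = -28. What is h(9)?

Write h(x) = ax^3 + bx^2 + cx + d. Substituting each data point gives a linear system:
  d = 2
  8a + 4b + 2c + d = 8
  27a + 9b + 3c + d = 8
  125a + 25b + 5c + d = -28
Solving the system yields a = -1, b = 4, c = -1, d = 2.
So h(x) = -x^3 + 4x^2 - x + 2.
Then h(9) = -412.

-412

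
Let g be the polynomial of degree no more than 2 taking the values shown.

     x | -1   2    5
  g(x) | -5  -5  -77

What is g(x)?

g(x) = -4x^2 + 4x + 3

Write g(x) = ax^2 + bx + c. Substituting each data point gives a linear system:
  a - b + c = -5
  4a + 2b + c = -5
  25a + 5b + c = -77
Solving the system yields a = -4, b = 4, c = 3.
So g(x) = -4x^2 + 4x + 3.
Check: g(-1) = -5. ✓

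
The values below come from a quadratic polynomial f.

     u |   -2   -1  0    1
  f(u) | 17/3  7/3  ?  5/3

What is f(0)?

On equispaced nodes a degree-2 polynomial has vanishing third forward difference, so
  - f(-2) + 3·f(-1) - 3·f(0) + f(1) = 0.
Substituting the known values and solving for f(0):
  -3·f(0) = -3
  f(0) = 1.

1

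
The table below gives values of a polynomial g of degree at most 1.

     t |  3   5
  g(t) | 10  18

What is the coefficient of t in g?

4

Write g(t) = at + b. Substituting each data point gives a linear system:
  3a + b = 10
  5a + b = 18
Solving the system yields a = 4, b = -2.
So g(t) = 4t - 2.
The leading coefficient is 4.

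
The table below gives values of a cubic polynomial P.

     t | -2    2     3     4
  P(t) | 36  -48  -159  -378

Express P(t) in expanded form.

Write P(t) = at^3 + bt^2 + ct + d. Substituting each data point gives a linear system:
  -8a + 4b - 2c + d = 36
  8a + 4b + 2c + d = -48
  27a + 9b + 3c + d = -159
  64a + 16b + 4c + d = -378
Solving the system yields a = -6, b = 0, c = 3, d = -6.
So P(t) = -6t^3 + 3t - 6.
Check: P(3) = -159. ✓

P(t) = -6t^3 + 3t - 6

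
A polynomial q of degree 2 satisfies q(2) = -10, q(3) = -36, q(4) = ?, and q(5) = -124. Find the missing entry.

-74

On equispaced nodes a degree-2 polynomial has vanishing third forward difference, so
  - q(2) + 3·q(3) - 3·q(4) + q(5) = 0.
Substituting the known values and solving for q(4):
  -3·q(4) = 222
  q(4) = -74.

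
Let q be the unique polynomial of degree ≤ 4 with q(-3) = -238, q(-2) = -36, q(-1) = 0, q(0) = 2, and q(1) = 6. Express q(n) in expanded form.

q(n) = -4n^4 - 2n^3 + 5n^2 + 5n + 2

Write q(n) = an^4 + bn^3 + cn^2 + dn + e. Substituting each data point gives a linear system:
  81a - 27b + 9c - 3d + e = -238
  16a - 8b + 4c - 2d + e = -36
  a - b + c - d + e = 0
  e = 2
  a + b + c + d + e = 6
Solving the system yields a = -4, b = -2, c = 5, d = 5, e = 2.
So q(n) = -4n^4 - 2n^3 + 5n^2 + 5n + 2.
Check: q(0) = 2. ✓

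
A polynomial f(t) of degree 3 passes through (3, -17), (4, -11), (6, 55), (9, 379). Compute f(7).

Using the Lagrange interpolation formula with nodes 3, 4, 6, 9:
  L_0(t) = (t - 4)(t - 6)(t - 9) / -18
  L_1(t) = (t - 3)(t - 6)(t - 9) / 10
  L_2(t) = (t - 3)(t - 4)(t - 9) / -18
  L_3(t) = (t - 3)(t - 4)(t - 6) / 90
Then f(t) = -17·L_0(t) - 11·L_1(t) + 55·L_2(t) + 379·L_3(t).
Expanding and collecting terms gives f(t) = t^3 - 4t^2 - 3t + 1.
Evaluating at t = 7: f(7) = 127.

127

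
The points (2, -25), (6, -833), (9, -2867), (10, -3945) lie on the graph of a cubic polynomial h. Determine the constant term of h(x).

Write h(x) = ax^3 + bx^2 + cx + d. Substituting each data point gives a linear system:
  8a + 4b + 2c + d = -25
  216a + 36b + 6c + d = -833
  729a + 81b + 9c + d = -2867
  1000a + 100b + 10c + d = -3945
Solving the system yields a = -4, b = 0, c = 6, d = -5.
So h(x) = -4x^3 + 6x - 5.
The constant term is -5.

-5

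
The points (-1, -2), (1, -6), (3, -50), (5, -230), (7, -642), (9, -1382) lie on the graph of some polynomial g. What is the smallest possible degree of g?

3

Forward differences of the values at s = -1, 1, 3, 5, 7, 9:
  g  : -2  -6  -50  -230  -642  -1382
  Δ  : -4  -44  -180  -412  -740
  Δ^2: -40  -136  -232  -328
  Δ^3: -96  -96  -96
  Δ^4: 0  0
  Δ^5: 0
The third differences are constant (-96) and nonzero, while all higher differences vanish, so the minimal degree is 3.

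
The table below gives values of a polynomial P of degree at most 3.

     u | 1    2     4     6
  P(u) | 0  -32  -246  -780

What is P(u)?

P(u) = -3u^3 - 4u^2 + u + 6

Write P(u) = au^3 + bu^2 + cu + d. Substituting each data point gives a linear system:
  a + b + c + d = 0
  8a + 4b + 2c + d = -32
  64a + 16b + 4c + d = -246
  216a + 36b + 6c + d = -780
Solving the system yields a = -3, b = -4, c = 1, d = 6.
So P(u) = -3u^3 - 4u^2 + u + 6.
Check: P(2) = -32. ✓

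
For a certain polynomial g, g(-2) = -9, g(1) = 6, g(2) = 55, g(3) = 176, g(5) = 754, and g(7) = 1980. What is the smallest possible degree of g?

3

Divided differences on the nodes -2, 1, 2, 3, 5, 7:
  order 0: -9  6  55  176  754  1980
  order 1: 5  49  121  289  613
  order 2: 11  36  56  81
  order 3: 5  5  5
  order 4: 0  0
  order 5: 0
The order-3 divided differences are all 5 (nonzero) and every higher order vanishes, so the data lies on a polynomial of degree exactly 3.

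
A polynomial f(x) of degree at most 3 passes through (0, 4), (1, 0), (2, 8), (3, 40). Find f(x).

f(x) = 2x^3 - 6x + 4

Write f(x) = ax^3 + bx^2 + cx + d. Substituting each data point gives a linear system:
  d = 4
  a + b + c + d = 0
  8a + 4b + 2c + d = 8
  27a + 9b + 3c + d = 40
Solving the system yields a = 2, b = 0, c = -6, d = 4.
So f(x) = 2x^3 - 6x + 4.
Check: f(0) = 4. ✓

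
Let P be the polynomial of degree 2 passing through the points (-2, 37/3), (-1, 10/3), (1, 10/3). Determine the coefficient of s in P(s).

Write P(s) = as^2 + bs + c. Substituting each data point gives a linear system:
  4a - 2b + c = 37/3
  a - b + c = 10/3
  a + b + c = 10/3
Solving the system yields a = 3, b = 0, c = 1/3.
So P(s) = 3s^2 + 1/3.
The coefficient of s is 0.

0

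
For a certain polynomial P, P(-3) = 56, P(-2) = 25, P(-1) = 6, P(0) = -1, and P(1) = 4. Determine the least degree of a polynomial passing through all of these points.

Forward differences of the values at n = -3, -2, -1, 0, 1:
  P  : 56  25  6  -1  4
  Δ  : -31  -19  -7  5
  Δ^2: 12  12  12
  Δ^3: 0  0
  Δ^4: 0
The second differences are constant (12) and nonzero, while all higher differences vanish, so the minimal degree is 2.

2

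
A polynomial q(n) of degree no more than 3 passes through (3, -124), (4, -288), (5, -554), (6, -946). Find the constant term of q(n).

Write q(n) = an^3 + bn^2 + cn + d. Substituting each data point gives a linear system:
  27a + 9b + 3c + d = -124
  64a + 16b + 4c + d = -288
  125a + 25b + 5c + d = -554
  216a + 36b + 6c + d = -946
Solving the system yields a = -4, b = -3, c = 5, d = -4.
So q(n) = -4n^3 - 3n^2 + 5n - 4.
The constant term is -4.

-4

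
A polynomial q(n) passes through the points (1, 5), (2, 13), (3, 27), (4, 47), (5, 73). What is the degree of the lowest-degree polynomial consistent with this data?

Forward differences of the values at n = 1, 2, 3, 4, 5:
  q  : 5  13  27  47  73
  Δ  : 8  14  20  26
  Δ^2: 6  6  6
  Δ^3: 0  0
  Δ^4: 0
The second differences are constant (6) and nonzero, while all higher differences vanish, so the minimal degree is 2.

2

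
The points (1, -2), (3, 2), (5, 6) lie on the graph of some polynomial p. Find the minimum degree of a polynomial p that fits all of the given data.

1

Forward differences of the values at n = 1, 3, 5:
  p  : -2  2  6
  Δ  : 4  4
  Δ^2: 0
The first differences are constant (4) and nonzero, while all higher differences vanish, so the minimal degree is 1.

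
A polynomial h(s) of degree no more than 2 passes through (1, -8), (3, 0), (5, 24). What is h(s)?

Write h(s) = as^2 + bs + c. Substituting each data point gives a linear system:
  a + b + c = -8
  9a + 3b + c = 0
  25a + 5b + c = 24
Solving the system yields a = 2, b = -4, c = -6.
So h(s) = 2s^2 - 4s - 6.
Check: h(1) = -8. ✓

h(s) = 2s^2 - 4s - 6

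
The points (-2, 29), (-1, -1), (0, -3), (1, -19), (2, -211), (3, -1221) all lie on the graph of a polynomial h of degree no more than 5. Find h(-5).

6467

Using the Lagrange interpolation formula with nodes -2, -1, 0, 1, 2, 3:
  L_0(u) = (u + 1)u(u - 1)(u - 2)(u - 3) / -120
  L_1(u) = (u + 2)u(u - 1)(u - 2)(u - 3) / 24
  L_2(u) = (u + 2)(u + 1)(u - 1)(u - 2)(u - 3) / -12
  L_3(u) = (u + 2)(u + 1)u(u - 2)(u - 3) / 12
  L_4(u) = (u + 2)(u + 1)u(u - 1)(u - 3) / -24
  L_5(u) = (u + 2)(u + 1)u(u - 1)(u - 2) / 120
Then h(u) = 29·L_0(u) - 1·L_1(u) - 3·L_2(u) - 19·L_3(u) - 211·L_4(u) - 1221·L_5(u).
Expanding and collecting terms gives h(u) = -3u⁵ - 5u⁴ - 2u³ - 2u² - 4u - 3.
Evaluating at u = -5: h(-5) = 6467.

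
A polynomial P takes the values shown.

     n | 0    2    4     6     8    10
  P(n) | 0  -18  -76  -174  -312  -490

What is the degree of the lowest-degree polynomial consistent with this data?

Forward differences of the values at n = 0, 2, 4, 6, 8, 10:
  P  : 0  -18  -76  -174  -312  -490
  Δ  : -18  -58  -98  -138  -178
  Δ^2: -40  -40  -40  -40
  Δ^3: 0  0  0
  Δ^4: 0  0
  Δ^5: 0
The second differences are constant (-40) and nonzero, while all higher differences vanish, so the minimal degree is 2.

2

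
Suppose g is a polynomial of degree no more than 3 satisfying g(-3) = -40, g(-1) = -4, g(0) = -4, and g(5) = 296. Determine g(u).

Write g(u) = au^3 + bu^2 + cu + d. Substituting each data point gives a linear system:
  -27a + 9b - 3c + d = -40
  -a + b - c + d = -4
  d = -4
  125a + 25b + 5c + d = 296
Solving the system yields a = 2, b = 2, c = 0, d = -4.
So g(u) = 2u^3 + 2u^2 - 4.
Check: g(-1) = -4. ✓

g(u) = 2u^3 + 2u^2 - 4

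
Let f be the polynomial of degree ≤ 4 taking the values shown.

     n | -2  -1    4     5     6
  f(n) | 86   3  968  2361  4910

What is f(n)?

f(n) = 4n^4 - 2n^3 + 4n^2 + 3n - 4

Write f(n) = an^4 + bn^3 + cn^2 + dn + e. Substituting each data point gives a linear system:
  16a - 8b + 4c - 2d + e = 86
  a - b + c - d + e = 3
  256a + 64b + 16c + 4d + e = 968
  625a + 125b + 25c + 5d + e = 2361
  1296a + 216b + 36c + 6d + e = 4910
Solving the system yields a = 4, b = -2, c = 4, d = 3, e = -4.
So f(n) = 4n⁴ - 2n³ + 4n² + 3n - 4.
Check: f(-2) = 86. ✓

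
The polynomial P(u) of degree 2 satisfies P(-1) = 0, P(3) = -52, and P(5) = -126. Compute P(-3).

Write P(u) = au^2 + bu + c. Substituting each data point gives a linear system:
  a - b + c = 0
  9a + 3b + c = -52
  25a + 5b + c = -126
Solving the system yields a = -4, b = -5, c = -1.
So P(u) = -4u² - 5u - 1.
Then P(-3) = -22.

-22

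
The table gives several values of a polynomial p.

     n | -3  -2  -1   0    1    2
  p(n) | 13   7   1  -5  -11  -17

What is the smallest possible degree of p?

1

Forward differences of the values at n = -3, -2, -1, 0, 1, 2:
  p  : 13  7  1  -5  -11  -17
  Δ  : -6  -6  -6  -6  -6
  Δ^2: 0  0  0  0
  Δ^3: 0  0  0
  Δ^4: 0  0
  Δ^5: 0
The first differences are constant (-6) and nonzero, while all higher differences vanish, so the minimal degree is 1.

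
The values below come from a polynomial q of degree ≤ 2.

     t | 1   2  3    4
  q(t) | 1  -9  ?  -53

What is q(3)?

The 3 known points determine the degree-2 polynomial uniquely.
Write q(t) = at^2 + bt + c. Substituting each data point gives a linear system:
  a + b + c = 1
  4a + 2b + c = -9
  16a + 4b + c = -53
Solving the system yields a = -4, b = 2, c = 3.
So q(t) = -4t² + 2t + 3.
Then q(3) = -27.

-27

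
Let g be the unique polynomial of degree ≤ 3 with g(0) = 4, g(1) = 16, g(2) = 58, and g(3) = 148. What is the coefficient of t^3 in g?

Write g(t) = at^3 + bt^2 + ct + d. Substituting each data point gives a linear system:
  d = 4
  a + b + c + d = 16
  8a + 4b + 2c + d = 58
  27a + 9b + 3c + d = 148
Solving the system yields a = 3, b = 6, c = 3, d = 4.
So g(t) = 3t³ + 6t² + 3t + 4.
The leading coefficient is 3.

3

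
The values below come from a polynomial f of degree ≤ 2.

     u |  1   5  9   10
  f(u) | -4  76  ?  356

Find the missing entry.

The 3 known points determine the degree-2 polynomial uniquely.
Write f(u) = au^2 + bu + c. Substituting each data point gives a linear system:
  a + b + c = -4
  25a + 5b + c = 76
  100a + 10b + c = 356
Solving the system yields a = 4, b = -4, c = -4.
So f(u) = 4u^2 - 4u - 4.
Then f(9) = 284.

284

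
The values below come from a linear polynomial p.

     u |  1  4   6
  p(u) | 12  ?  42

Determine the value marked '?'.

The 2 known points determine the degree-1 polynomial uniquely.
Write p(u) = au + b. Substituting each data point gives a linear system:
  a + b = 12
  6a + b = 42
Solving the system yields a = 6, b = 6.
So p(u) = 6u + 6.
Then p(4) = 30.

30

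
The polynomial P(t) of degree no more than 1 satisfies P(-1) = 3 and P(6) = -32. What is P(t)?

Using the Lagrange interpolation formula with nodes -1, 6:
  L_0(t) = (t - 6) / -7
  L_1(t) = (t + 1) / 7
Then P(t) = 3·L_0(t) - 32·L_1(t).
Expanding and collecting terms gives P(t) = -5t - 2.
Check: P(6) = -32. ✓

P(t) = -5t - 2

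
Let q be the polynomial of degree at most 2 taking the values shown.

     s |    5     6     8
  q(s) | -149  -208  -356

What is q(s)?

q(s) = -5s^2 - 4s - 4

Write q(s) = as^2 + bs + c. Substituting each data point gives a linear system:
  25a + 5b + c = -149
  36a + 6b + c = -208
  64a + 8b + c = -356
Solving the system yields a = -5, b = -4, c = -4.
So q(s) = -5s^2 - 4s - 4.
Check: q(5) = -149. ✓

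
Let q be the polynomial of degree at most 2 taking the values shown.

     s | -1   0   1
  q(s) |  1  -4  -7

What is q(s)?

Using the Lagrange interpolation formula with nodes -1, 0, 1:
  L_0(s) = s(s - 1) / 2
  L_1(s) = (s + 1)(s - 1) / -1
  L_2(s) = (s + 1)s / 2
Then q(s) = 1·L_0(s) - 4·L_1(s) - 7·L_2(s).
Expanding and collecting terms gives q(s) = s² - 4s - 4.
Check: q(1) = -7. ✓

q(s) = s^2 - 4s - 4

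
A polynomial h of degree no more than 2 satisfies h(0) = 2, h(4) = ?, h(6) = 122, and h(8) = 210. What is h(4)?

58

The 3 known points determine the degree-2 polynomial uniquely.
Write h(s) = as^2 + bs + c. Substituting each data point gives a linear system:
  c = 2
  36a + 6b + c = 122
  64a + 8b + c = 210
Solving the system yields a = 3, b = 2, c = 2.
So h(s) = 3s^2 + 2s + 2.
Then h(4) = 58.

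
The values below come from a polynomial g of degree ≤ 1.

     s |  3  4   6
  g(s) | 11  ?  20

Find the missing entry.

The 2 known points determine the degree-1 polynomial uniquely.
Write g(s) = as + b. Substituting each data point gives a linear system:
  3a + b = 11
  6a + b = 20
Solving the system yields a = 3, b = 2.
So g(s) = 3s + 2.
Then g(4) = 14.

14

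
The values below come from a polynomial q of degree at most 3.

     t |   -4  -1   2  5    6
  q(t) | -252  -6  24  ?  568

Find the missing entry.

The 4 known points determine the degree-3 polynomial uniquely.
Write q(t) = at^3 + bt^2 + ct + d. Substituting each data point gives a linear system:
  -64a + 16b - 4c + d = -252
  -a + b - c + d = -6
  8a + 4b + 2c + d = 24
  216a + 36b + 6c + d = 568
Solving the system yields a = 3, b = -3, c = 4, d = 4.
So q(t) = 3t^3 - 3t^2 + 4t + 4.
Then q(5) = 324.

324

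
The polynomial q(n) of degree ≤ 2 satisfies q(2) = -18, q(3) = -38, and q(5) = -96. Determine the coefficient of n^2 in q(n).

-3

Write q(n) = an^2 + bn + c. Substituting each data point gives a linear system:
  4a + 2b + c = -18
  9a + 3b + c = -38
  25a + 5b + c = -96
Solving the system yields a = -3, b = -5, c = 4.
So q(n) = -3n^2 - 5n + 4.
The leading coefficient is -3.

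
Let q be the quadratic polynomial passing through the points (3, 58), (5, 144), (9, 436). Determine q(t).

q(t) = 5t^2 + 3t + 4

Write q(t) = at^2 + bt + c. Substituting each data point gives a linear system:
  9a + 3b + c = 58
  25a + 5b + c = 144
  81a + 9b + c = 436
Solving the system yields a = 5, b = 3, c = 4.
So q(t) = 5t^2 + 3t + 4.
Check: q(9) = 436. ✓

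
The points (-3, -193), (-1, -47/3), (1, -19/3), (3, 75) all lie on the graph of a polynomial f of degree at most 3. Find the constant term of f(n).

-5

Write f(n) = an^3 + bn^2 + cn + d. Substituting each data point gives a linear system:
  -27a + 9b - 3c + d = -193
  -a + b - c + d = -47/3
  a + b + c + d = -19/3
  27a + 9b + 3c + d = 75
Solving the system yields a = 5, b = -6, c = -1/3, d = -5.
So f(n) = 5n^3 - 6n^2 - (1/3)n - 5.
The constant term is -5.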